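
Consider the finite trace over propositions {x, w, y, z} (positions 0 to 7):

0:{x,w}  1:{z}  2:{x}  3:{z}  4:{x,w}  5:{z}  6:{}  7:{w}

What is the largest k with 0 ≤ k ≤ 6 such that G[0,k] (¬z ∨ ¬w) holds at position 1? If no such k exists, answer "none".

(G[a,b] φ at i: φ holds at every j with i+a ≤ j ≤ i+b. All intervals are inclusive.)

6

(¬z ∨ ¬w) must hold from j=1 onward; find where it first fails.
  j=1: holds
  j=2: holds
  j=3: holds
  j=4: holds
  j=5: holds
  j=6: holds
  j=7: holds
Holds through j=7; largest k = 6.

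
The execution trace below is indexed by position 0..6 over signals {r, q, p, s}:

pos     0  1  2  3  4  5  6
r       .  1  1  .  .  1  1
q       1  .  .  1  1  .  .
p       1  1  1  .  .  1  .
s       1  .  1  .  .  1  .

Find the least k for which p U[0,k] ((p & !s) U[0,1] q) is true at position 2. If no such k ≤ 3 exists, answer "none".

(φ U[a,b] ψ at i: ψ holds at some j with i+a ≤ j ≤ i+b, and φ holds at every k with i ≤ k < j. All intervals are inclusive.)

Need earliest j ≥ 2 with ((p & !s) U[0,1] q), and p at every k in [2,j-1].
  j=2: rhs fails.
  j=3: rhs holds; lhs holds on [2,2]. k = 1.

1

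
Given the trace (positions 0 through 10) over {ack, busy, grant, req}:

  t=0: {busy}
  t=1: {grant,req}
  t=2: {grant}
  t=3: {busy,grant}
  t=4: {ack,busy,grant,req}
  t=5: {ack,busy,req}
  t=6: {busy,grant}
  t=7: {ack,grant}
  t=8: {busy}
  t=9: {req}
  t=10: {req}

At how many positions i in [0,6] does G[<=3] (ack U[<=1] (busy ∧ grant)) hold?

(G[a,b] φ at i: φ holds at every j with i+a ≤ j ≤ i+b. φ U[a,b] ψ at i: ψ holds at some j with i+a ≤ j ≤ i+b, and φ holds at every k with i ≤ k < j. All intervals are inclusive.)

Evaluate at each i in [0,6]:
  i=0: ✗ (fails at j=0)
  i=1: ✗ (fails at j=1)
  i=2: ✗ (fails at j=2)
  i=3: ✓ (all of [3,6])
  i=4: ✗ (fails at j=7)
  i=5: ✗ (fails at j=7)
  i=6: ✗ (fails at j=7)
Positions where it holds: {3} → 1.

1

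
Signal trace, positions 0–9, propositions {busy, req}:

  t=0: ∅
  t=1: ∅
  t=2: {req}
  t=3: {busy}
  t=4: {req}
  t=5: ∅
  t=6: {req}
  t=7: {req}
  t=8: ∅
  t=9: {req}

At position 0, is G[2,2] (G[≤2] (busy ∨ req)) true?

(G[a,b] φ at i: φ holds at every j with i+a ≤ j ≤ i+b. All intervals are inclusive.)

True

Check G[≤2] (busy ∨ req) at every j in [2,2]:
  j=2: holds on [2,4]
All positions satisfy it → formula holds.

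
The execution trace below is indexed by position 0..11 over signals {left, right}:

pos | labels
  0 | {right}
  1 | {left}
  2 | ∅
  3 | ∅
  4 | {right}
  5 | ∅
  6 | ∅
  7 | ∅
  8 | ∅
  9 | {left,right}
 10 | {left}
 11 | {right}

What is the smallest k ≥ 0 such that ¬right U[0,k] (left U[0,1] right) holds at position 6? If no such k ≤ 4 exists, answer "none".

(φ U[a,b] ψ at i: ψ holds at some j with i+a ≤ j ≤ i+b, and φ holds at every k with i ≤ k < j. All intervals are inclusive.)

Need earliest j ≥ 6 with (left U[0,1] right), and ¬right at every k in [6,j-1].
  j=6: rhs fails.
  j=7: rhs fails.
  j=8: rhs fails.
  j=9: rhs holds; lhs holds on [6,8]. k = 3.

3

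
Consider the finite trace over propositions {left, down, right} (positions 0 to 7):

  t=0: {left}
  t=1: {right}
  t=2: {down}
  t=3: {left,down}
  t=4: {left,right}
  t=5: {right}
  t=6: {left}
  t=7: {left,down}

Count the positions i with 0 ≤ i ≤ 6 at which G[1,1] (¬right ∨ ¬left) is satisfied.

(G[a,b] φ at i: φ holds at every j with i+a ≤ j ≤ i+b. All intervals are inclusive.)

6

Evaluate at each i in [0,6]:
  i=0: ✓ (all of [1,1])
  i=1: ✓ (all of [2,2])
  i=2: ✓ (all of [3,3])
  i=3: ✗ (fails at j=4)
  i=4: ✓ (all of [5,5])
  i=5: ✓ (all of [6,6])
  i=6: ✓ (all of [7,7])
Positions where it holds: {0, 1, 2, 4, 5, 6} → 6.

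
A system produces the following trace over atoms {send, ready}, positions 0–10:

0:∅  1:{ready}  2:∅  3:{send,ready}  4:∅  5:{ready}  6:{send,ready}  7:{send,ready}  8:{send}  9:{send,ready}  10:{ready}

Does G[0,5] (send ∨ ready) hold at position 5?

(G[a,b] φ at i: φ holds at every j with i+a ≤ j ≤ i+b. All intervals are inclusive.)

Check (send ∨ ready) at every j in [5,10]:
  j=5: true
  j=6: true
  j=7: true
  j=8: true
  j=9: true
  j=10: true
All positions satisfy it → formula holds.

True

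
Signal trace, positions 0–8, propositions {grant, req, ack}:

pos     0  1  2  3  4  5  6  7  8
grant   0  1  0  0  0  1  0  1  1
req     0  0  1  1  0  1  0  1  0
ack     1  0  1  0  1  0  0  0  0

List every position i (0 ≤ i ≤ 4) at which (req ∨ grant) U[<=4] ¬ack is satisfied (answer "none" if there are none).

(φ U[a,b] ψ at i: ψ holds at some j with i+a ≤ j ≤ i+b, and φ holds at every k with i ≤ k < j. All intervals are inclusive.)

Evaluate at each i in [0,4]:
  i=0: ✗ (lhs fails at k=0 before rhs at j=1)
  i=1: ✓ (rhs at j=1)
  i=2: ✓ (rhs at j=3; lhs holds on [2,2])
  i=3: ✓ (rhs at j=3)
  i=4: ✗ (lhs fails at k=4 before rhs at j=5)

1, 2, 3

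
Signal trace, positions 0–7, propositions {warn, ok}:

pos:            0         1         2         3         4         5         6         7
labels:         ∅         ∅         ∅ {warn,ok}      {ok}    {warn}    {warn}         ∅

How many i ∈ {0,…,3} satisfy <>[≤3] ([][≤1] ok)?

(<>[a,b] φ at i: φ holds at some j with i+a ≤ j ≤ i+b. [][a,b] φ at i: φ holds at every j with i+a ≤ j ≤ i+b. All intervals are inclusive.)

4

Evaluate at each i in [0,3]:
  i=0: ✓ (witness j=3)
  i=1: ✓ (witness j=3)
  i=2: ✓ (witness j=3)
  i=3: ✓ (witness j=3)
Positions where it holds: {0, 1, 2, 3} → 4.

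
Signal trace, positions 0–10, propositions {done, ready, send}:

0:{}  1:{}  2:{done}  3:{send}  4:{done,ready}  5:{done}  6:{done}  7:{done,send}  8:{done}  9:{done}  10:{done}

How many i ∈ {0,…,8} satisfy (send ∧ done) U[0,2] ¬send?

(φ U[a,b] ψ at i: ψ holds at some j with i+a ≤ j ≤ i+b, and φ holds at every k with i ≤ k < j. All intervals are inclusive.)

8

Evaluate at each i in [0,8]:
  i=0: ✓ (rhs at j=0)
  i=1: ✓ (rhs at j=1)
  i=2: ✓ (rhs at j=2)
  i=3: ✗ (lhs fails at k=3 before rhs at j=4)
  i=4: ✓ (rhs at j=4)
  i=5: ✓ (rhs at j=5)
  i=6: ✓ (rhs at j=6)
  i=7: ✓ (rhs at j=8; lhs holds on [7,7])
  i=8: ✓ (rhs at j=8)
Positions where it holds: {0, 1, 2, 4, 5, 6, 7, 8} → 8.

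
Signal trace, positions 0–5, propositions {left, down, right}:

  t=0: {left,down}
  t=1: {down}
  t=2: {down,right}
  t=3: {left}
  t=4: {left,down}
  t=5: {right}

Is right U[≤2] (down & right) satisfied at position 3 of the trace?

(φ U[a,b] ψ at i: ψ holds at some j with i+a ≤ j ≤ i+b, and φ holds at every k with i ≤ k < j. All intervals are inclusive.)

Need some j in [3,5] with (down & right), and right at every k in [3,j-1].
  j=3: (down & right) false.
  j=4: (down & right) false.
  j=5: (down & right) false.
No j in the window works → until fails.

Does not hold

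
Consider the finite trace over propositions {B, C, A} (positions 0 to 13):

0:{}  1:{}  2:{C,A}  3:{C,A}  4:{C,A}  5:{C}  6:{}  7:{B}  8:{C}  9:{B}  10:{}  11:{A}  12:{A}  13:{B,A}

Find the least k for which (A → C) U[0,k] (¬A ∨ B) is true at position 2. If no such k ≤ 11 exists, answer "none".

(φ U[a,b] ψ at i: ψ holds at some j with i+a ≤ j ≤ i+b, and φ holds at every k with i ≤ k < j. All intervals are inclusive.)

Need earliest j ≥ 2 with (¬A ∨ B), and (A → C) at every k in [2,j-1].
  j=2: rhs fails.
  j=3: rhs fails.
  j=4: rhs fails.
  j=5: rhs holds; lhs holds on [2,4]. k = 3.

3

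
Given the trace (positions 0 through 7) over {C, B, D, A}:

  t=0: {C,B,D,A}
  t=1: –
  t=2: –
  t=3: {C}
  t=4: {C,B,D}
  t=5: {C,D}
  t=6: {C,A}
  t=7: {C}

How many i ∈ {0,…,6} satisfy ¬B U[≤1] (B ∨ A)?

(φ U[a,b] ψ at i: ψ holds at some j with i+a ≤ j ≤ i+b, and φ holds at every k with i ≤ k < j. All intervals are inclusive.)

Evaluate at each i in [0,6]:
  i=0: ✓ (rhs at j=0)
  i=1: ✗ (no rhs in [1,2])
  i=2: ✗ (no rhs in [2,3])
  i=3: ✓ (rhs at j=4; lhs holds on [3,3])
  i=4: ✓ (rhs at j=4)
  i=5: ✓ (rhs at j=6; lhs holds on [5,5])
  i=6: ✓ (rhs at j=6)
Positions where it holds: {0, 3, 4, 5, 6} → 5.

5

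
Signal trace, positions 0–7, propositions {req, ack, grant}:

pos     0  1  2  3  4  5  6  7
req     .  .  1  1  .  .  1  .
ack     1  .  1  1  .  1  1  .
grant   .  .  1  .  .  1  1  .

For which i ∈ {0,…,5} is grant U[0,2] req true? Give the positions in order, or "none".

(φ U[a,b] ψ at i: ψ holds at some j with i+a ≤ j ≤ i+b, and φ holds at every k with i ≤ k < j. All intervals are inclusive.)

2, 3, 5

Evaluate at each i in [0,5]:
  i=0: ✗ (lhs fails at k=0 before rhs at j=2)
  i=1: ✗ (lhs fails at k=1 before rhs at j=2)
  i=2: ✓ (rhs at j=2)
  i=3: ✓ (rhs at j=3)
  i=4: ✗ (lhs fails at k=4 before rhs at j=6)
  i=5: ✓ (rhs at j=6; lhs holds on [5,5])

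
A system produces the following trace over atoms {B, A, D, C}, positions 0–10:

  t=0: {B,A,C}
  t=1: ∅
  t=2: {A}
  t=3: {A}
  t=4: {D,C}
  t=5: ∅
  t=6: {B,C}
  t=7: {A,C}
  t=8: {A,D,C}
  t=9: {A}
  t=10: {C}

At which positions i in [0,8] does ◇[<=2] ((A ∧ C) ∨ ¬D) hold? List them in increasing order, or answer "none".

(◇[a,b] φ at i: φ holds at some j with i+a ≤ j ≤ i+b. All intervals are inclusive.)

0, 1, 2, 3, 4, 5, 6, 7, 8

Evaluate at each i in [0,8]:
  i=0: ✓ (witness j=0)
  i=1: ✓ (witness j=1)
  i=2: ✓ (witness j=2)
  i=3: ✓ (witness j=3)
  i=4: ✓ (witness j=5)
  i=5: ✓ (witness j=5)
  i=6: ✓ (witness j=6)
  i=7: ✓ (witness j=7)
  i=8: ✓ (witness j=8)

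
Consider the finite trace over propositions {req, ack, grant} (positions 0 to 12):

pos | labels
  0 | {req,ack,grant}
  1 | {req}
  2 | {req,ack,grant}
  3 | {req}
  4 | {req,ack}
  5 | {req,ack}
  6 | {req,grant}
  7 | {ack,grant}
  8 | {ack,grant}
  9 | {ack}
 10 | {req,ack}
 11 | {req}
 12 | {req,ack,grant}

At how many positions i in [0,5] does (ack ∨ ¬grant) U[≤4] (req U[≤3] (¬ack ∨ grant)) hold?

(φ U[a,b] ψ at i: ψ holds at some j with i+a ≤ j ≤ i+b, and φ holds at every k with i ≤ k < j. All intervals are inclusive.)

6

Evaluate at each i in [0,5]:
  i=0: ✓ (rhs at j=0)
  i=1: ✓ (rhs at j=1)
  i=2: ✓ (rhs at j=2)
  i=3: ✓ (rhs at j=3)
  i=4: ✓ (rhs at j=4)
  i=5: ✓ (rhs at j=5)
Positions where it holds: {0, 1, 2, 3, 4, 5} → 6.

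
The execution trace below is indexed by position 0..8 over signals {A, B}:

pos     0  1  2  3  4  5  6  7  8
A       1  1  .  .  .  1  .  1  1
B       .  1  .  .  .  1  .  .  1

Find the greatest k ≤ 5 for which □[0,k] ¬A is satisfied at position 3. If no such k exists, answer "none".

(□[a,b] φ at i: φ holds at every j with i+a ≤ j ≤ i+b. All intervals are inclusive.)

¬A must hold from j=3 onward; find where it first fails.
  j=3: holds
  j=4: holds
  j=5: fails
Holds on [3,4], so largest k = 1.

1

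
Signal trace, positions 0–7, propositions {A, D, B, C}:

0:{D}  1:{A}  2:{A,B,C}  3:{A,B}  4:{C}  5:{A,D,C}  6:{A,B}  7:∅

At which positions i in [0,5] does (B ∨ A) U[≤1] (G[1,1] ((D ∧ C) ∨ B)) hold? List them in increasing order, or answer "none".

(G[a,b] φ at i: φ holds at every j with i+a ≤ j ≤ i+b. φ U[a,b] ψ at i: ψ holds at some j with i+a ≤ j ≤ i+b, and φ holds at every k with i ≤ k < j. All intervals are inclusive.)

Evaluate at each i in [0,5]:
  i=0: ✗ (lhs fails at k=0 before rhs at j=1)
  i=1: ✓ (rhs at j=1)
  i=2: ✓ (rhs at j=2)
  i=3: ✓ (rhs at j=4; lhs holds on [3,3])
  i=4: ✓ (rhs at j=4)
  i=5: ✓ (rhs at j=5)

1, 2, 3, 4, 5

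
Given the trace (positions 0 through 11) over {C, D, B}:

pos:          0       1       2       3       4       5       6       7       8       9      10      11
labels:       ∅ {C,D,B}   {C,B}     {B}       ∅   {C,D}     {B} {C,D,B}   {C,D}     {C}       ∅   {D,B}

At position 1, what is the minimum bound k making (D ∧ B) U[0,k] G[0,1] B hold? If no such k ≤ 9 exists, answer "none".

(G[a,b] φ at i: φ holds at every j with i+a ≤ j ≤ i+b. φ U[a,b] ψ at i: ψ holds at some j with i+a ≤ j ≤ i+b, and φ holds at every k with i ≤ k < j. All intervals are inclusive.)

Need earliest j ≥ 1 with G[0,1] B, and (D ∧ B) at every k in [1,j-1].
  j=1: rhs holds (empty prefix). k = 0.

0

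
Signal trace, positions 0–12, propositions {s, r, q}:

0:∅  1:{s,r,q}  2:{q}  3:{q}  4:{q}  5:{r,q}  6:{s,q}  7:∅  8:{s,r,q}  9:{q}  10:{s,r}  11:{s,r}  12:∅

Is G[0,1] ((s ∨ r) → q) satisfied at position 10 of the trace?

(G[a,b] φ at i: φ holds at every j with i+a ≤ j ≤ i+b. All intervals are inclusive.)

Check ((s ∨ r) → q) at every j in [10,11]:
  j=10: antecedent true; consequent false → ✗
  j=11: antecedent true; consequent false → ✗
Fails at j=10 → formula fails.

No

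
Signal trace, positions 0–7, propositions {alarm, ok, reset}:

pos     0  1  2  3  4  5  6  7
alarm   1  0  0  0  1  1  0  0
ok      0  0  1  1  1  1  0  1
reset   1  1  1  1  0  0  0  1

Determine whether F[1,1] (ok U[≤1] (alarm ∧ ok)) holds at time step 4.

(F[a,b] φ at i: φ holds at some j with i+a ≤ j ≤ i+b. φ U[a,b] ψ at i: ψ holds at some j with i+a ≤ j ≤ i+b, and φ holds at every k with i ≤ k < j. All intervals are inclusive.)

Check (ok U[≤1] (alarm ∧ ok)) at each j in [5,5]:
  j=5: holds
Found at j=5 → formula holds.

Yes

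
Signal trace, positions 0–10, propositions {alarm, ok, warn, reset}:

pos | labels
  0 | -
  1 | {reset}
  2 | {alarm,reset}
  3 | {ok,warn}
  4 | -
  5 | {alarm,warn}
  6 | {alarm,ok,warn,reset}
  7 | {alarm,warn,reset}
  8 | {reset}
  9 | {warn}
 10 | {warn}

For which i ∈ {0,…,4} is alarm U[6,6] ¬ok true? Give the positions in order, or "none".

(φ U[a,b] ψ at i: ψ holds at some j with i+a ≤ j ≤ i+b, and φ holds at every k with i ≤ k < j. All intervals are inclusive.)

Evaluate at each i in [0,4]:
  i=0: ✗ (no rhs in [6,6])
  i=1: ✗ (lhs fails at k=1 before rhs at j=7)
  i=2: ✗ (lhs fails at k=3 before rhs at j=8)
  i=3: ✗ (lhs fails at k=3 before rhs at j=9)
  i=4: ✗ (lhs fails at k=4 before rhs at j=10)

none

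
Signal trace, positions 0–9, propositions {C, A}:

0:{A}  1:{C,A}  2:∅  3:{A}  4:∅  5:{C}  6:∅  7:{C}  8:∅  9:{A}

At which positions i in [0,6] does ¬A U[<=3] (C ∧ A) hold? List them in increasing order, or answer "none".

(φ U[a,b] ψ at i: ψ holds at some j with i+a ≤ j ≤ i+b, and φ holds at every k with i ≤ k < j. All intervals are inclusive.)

Evaluate at each i in [0,6]:
  i=0: ✗ (lhs fails at k=0 before rhs at j=1)
  i=1: ✓ (rhs at j=1)
  i=2: ✗ (no rhs in [2,5])
  i=3: ✗ (no rhs in [3,6])
  i=4: ✗ (no rhs in [4,7])
  i=5: ✗ (no rhs in [5,8])
  i=6: ✗ (no rhs in [6,9])

1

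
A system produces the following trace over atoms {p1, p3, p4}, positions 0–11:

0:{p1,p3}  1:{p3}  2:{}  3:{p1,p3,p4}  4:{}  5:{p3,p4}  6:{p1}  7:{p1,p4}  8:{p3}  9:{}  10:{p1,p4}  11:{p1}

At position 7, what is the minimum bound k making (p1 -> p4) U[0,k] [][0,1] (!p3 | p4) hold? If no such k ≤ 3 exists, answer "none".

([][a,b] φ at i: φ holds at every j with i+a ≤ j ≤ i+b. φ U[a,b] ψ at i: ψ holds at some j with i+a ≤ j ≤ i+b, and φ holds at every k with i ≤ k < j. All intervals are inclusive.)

2

Need earliest j ≥ 7 with [][0,1] (!p3 | p4), and (p1 -> p4) at every k in [7,j-1].
  j=7: rhs fails.
  j=8: rhs fails.
  j=9: rhs holds; lhs holds on [7,8]. k = 2.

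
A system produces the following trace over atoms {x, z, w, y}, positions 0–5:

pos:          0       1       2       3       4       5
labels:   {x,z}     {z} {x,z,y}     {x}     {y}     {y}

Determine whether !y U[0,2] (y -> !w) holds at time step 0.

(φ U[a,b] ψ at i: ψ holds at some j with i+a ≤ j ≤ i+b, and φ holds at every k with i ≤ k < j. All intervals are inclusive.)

Holds

Need some j in [0,2] with (y -> !w), and !y at every k in [0,j-1].
  j=0: (y -> !w) holds; no prefix to check → satisfied.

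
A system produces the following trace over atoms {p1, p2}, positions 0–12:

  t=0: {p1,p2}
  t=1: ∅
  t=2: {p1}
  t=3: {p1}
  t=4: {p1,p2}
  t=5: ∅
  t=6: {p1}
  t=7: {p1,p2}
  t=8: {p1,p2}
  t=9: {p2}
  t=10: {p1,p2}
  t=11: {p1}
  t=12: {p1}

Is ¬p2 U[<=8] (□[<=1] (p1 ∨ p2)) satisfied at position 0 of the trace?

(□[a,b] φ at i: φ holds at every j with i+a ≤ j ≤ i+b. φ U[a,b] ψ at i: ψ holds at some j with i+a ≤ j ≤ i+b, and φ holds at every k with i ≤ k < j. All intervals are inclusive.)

Does not hold

Need some j in [0,8] with □[<=1] (p1 ∨ p2), and ¬p2 at every k in [0,j-1].
  j=0: □[<=1] (p1 ∨ p2) — fails at 1.
  j=1: □[<=1] (p1 ∨ p2) — fails at 1.
  j=2: □[<=1] (p1 ∨ p2) holds, but ¬p2 fails at k=0 → not this j.
  j=3: □[<=1] (p1 ∨ p2) holds, but ¬p2 fails at k=0 → not this j.
  j=4: □[<=1] (p1 ∨ p2) — fails at 5.
  j=5: □[<=1] (p1 ∨ p2) — fails at 5.
  j=6: □[<=1] (p1 ∨ p2) holds, but ¬p2 fails at k=0 → not this j.
  j=7: □[<=1] (p1 ∨ p2) holds, but ¬p2 fails at k=0 → not this j.
  j=8: □[<=1] (p1 ∨ p2) holds, but ¬p2 fails at k=0 → not this j.
No j in the window works → until fails.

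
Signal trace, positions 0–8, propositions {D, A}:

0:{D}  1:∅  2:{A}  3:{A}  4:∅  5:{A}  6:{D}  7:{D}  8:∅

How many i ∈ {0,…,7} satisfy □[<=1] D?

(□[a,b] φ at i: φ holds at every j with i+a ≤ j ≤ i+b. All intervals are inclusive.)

Evaluate at each i in [0,7]:
  i=0: ✗ (fails at j=1)
  i=1: ✗ (fails at j=1)
  i=2: ✗ (fails at j=2)
  i=3: ✗ (fails at j=3)
  i=4: ✗ (fails at j=4)
  i=5: ✗ (fails at j=5)
  i=6: ✓ (all of [6,7])
  i=7: ✗ (fails at j=8)
Positions where it holds: {6} → 1.

1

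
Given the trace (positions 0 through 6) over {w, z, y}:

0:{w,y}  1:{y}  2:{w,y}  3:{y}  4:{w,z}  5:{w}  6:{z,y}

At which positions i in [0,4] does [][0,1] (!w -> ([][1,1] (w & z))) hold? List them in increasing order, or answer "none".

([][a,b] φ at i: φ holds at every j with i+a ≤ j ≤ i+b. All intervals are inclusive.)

2, 3, 4

Evaluate at each i in [0,4]:
  i=0: ✗ (fails at j=1)
  i=1: ✗ (fails at j=1)
  i=2: ✓ (all of [2,3])
  i=3: ✓ (all of [3,4])
  i=4: ✓ (all of [4,5])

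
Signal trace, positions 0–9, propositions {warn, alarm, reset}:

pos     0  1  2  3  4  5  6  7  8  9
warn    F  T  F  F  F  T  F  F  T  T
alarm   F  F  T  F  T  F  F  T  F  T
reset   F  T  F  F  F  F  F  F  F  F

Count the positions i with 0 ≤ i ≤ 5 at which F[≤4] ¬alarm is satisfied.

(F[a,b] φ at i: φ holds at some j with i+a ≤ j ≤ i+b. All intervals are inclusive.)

6

Evaluate at each i in [0,5]:
  i=0: ✓ (witness j=0)
  i=1: ✓ (witness j=1)
  i=2: ✓ (witness j=3)
  i=3: ✓ (witness j=3)
  i=4: ✓ (witness j=5)
  i=5: ✓ (witness j=5)
Positions where it holds: {0, 1, 2, 3, 4, 5} → 6.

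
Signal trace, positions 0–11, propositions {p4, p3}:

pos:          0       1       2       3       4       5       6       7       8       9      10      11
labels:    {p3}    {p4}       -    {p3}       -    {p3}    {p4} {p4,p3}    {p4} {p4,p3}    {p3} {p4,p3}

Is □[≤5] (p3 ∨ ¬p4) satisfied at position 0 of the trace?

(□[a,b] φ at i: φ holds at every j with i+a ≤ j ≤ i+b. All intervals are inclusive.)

Check (p3 ∨ ¬p4) at every j in [0,5]:
  j=0: true
  j=1: false
  j=2: true
  j=3: true
  j=4: true
  j=5: true
Fails at j=1 → formula fails.

No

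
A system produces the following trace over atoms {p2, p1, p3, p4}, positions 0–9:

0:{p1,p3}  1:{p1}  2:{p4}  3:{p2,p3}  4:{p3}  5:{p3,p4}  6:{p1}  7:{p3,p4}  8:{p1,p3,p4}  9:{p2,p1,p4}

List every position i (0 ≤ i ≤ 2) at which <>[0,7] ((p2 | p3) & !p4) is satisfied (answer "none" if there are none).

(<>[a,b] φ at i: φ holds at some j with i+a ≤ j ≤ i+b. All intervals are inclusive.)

Evaluate at each i in [0,2]:
  i=0: ✓ (witness j=0)
  i=1: ✓ (witness j=3)
  i=2: ✓ (witness j=3)

0, 1, 2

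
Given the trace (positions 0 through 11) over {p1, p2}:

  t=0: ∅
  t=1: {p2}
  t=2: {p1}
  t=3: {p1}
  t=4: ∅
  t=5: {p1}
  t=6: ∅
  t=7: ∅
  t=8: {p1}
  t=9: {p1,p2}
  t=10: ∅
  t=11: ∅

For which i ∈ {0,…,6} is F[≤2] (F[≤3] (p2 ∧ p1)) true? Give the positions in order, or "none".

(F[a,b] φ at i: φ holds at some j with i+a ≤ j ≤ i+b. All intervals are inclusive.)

Evaluate at each i in [0,6]:
  i=0: ✗ (none in [0,2])
  i=1: ✗ (none in [1,3])
  i=2: ✗ (none in [2,4])
  i=3: ✗ (none in [3,5])
  i=4: ✓ (witness j=6)
  i=5: ✓ (witness j=6)
  i=6: ✓ (witness j=6)

4, 5, 6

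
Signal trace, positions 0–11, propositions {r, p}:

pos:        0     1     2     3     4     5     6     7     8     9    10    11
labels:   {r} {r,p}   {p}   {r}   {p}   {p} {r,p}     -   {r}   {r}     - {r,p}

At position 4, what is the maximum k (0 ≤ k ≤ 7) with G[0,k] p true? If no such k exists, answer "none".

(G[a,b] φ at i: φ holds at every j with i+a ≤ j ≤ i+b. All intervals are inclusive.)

p must hold from j=4 onward; find where it first fails.
  j=4: holds
  j=5: holds
  j=6: holds
  j=7: fails
Holds on [4,6], so largest k = 2.

2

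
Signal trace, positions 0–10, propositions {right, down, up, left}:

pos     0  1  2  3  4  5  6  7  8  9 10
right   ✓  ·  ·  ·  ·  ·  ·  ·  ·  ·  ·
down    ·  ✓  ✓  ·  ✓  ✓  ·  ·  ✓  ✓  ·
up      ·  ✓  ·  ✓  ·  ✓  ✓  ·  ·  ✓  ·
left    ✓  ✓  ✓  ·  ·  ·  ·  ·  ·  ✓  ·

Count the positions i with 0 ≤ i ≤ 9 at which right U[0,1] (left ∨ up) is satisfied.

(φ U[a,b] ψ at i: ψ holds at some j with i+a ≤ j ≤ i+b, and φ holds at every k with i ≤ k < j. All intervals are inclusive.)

7

Evaluate at each i in [0,9]:
  i=0: ✓ (rhs at j=0)
  i=1: ✓ (rhs at j=1)
  i=2: ✓ (rhs at j=2)
  i=3: ✓ (rhs at j=3)
  i=4: ✗ (lhs fails at k=4 before rhs at j=5)
  i=5: ✓ (rhs at j=5)
  i=6: ✓ (rhs at j=6)
  i=7: ✗ (no rhs in [7,8])
  i=8: ✗ (lhs fails at k=8 before rhs at j=9)
  i=9: ✓ (rhs at j=9)
Positions where it holds: {0, 1, 2, 3, 5, 6, 9} → 7.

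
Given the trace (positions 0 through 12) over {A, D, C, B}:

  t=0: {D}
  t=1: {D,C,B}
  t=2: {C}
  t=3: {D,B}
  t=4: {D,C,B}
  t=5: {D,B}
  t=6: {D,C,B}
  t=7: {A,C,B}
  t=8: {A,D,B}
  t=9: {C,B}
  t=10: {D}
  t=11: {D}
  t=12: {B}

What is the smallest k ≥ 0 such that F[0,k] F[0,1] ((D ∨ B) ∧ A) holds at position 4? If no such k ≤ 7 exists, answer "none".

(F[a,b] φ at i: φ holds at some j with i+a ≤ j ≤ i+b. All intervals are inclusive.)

Scan j = 4,5,… for F[0,1] ((D ∨ B) ∧ A):
  j=4: fails
  j=5: fails
  j=6: holds
First hit at j=6, so smallest k = 6-4 = 2.

2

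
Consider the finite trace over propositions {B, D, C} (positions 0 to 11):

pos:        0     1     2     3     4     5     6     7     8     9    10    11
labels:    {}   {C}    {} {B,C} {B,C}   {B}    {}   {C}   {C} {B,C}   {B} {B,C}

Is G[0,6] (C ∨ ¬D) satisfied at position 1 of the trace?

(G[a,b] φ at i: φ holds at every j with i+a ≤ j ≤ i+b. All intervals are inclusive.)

Check (C ∨ ¬D) at every j in [1,7]:
  j=1: true
  j=2: true
  j=3: true
  j=4: true
  j=5: true
  j=6: true
  j=7: true
All positions satisfy it → formula holds.

Holds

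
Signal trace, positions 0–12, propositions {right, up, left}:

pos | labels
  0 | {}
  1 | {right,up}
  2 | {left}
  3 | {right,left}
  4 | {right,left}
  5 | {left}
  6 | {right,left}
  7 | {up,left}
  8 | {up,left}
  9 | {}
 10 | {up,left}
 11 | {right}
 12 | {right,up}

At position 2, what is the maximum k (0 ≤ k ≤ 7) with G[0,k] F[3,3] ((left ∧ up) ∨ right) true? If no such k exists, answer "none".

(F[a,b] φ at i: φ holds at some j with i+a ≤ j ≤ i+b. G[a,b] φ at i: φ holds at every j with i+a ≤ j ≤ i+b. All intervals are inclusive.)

none

F[3,3] ((left ∧ up) ∨ right) must hold from j=2 onward; find where it first fails.
  j=2: fails → no k works.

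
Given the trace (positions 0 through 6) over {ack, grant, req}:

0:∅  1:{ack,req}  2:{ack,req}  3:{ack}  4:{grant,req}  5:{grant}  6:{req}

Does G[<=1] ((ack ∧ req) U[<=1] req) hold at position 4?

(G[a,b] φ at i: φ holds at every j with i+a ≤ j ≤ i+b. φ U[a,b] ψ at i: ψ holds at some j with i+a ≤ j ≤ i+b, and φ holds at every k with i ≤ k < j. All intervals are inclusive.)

Check ((ack ∧ req) U[<=1] req) at every j in [4,5]:
  j=4: holds
  j=5: fails
Fails at j=5 → formula fails.

No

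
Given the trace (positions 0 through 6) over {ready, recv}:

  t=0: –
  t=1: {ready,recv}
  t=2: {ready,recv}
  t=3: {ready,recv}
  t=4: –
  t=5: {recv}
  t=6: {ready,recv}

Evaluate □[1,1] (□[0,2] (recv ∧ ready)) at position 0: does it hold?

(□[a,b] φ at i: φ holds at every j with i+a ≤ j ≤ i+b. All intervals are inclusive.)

Yes

Check □[0,2] (recv ∧ ready) at every j in [1,1]:
  j=1: holds on [1,3]
All positions satisfy it → formula holds.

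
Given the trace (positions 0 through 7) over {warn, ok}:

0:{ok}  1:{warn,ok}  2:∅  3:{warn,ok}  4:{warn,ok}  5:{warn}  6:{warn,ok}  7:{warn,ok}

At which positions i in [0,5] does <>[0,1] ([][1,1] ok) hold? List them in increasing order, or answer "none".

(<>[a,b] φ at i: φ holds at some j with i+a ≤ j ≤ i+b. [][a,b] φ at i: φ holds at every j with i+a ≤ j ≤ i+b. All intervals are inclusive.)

Evaluate at each i in [0,5]:
  i=0: ✓ (witness j=0)
  i=1: ✓ (witness j=2)
  i=2: ✓ (witness j=2)
  i=3: ✓ (witness j=3)
  i=4: ✓ (witness j=5)
  i=5: ✓ (witness j=5)

0, 1, 2, 3, 4, 5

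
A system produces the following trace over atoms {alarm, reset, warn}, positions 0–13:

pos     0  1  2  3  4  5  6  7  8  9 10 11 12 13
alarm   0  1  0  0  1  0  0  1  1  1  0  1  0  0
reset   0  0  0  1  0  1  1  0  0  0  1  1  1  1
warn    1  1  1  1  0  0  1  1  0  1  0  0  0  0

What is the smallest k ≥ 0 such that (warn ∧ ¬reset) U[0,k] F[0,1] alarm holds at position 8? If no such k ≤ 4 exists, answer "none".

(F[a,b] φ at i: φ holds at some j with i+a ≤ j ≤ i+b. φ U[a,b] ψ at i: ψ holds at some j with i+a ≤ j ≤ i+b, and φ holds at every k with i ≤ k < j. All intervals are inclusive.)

0

Need earliest j ≥ 8 with F[0,1] alarm, and (warn ∧ ¬reset) at every k in [8,j-1].
  j=8: rhs holds (empty prefix). k = 0.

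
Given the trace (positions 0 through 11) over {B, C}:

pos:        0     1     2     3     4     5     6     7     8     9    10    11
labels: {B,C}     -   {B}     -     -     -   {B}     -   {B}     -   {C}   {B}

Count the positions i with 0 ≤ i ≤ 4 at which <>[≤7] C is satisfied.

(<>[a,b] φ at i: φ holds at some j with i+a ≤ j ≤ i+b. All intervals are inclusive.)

3

Evaluate at each i in [0,4]:
  i=0: ✓ (witness j=0)
  i=1: ✗ (none in [1,8])
  i=2: ✗ (none in [2,9])
  i=3: ✓ (witness j=10)
  i=4: ✓ (witness j=10)
Positions where it holds: {0, 3, 4} → 3.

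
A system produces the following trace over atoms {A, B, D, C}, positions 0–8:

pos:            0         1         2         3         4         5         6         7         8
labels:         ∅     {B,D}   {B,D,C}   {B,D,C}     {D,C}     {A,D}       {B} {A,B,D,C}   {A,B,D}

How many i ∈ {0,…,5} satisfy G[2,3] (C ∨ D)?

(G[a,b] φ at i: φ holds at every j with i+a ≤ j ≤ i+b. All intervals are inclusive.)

4

Evaluate at each i in [0,5]:
  i=0: ✓ (all of [2,3])
  i=1: ✓ (all of [3,4])
  i=2: ✓ (all of [4,5])
  i=3: ✗ (fails at j=6)
  i=4: ✗ (fails at j=6)
  i=5: ✓ (all of [7,8])
Positions where it holds: {0, 1, 2, 5} → 4.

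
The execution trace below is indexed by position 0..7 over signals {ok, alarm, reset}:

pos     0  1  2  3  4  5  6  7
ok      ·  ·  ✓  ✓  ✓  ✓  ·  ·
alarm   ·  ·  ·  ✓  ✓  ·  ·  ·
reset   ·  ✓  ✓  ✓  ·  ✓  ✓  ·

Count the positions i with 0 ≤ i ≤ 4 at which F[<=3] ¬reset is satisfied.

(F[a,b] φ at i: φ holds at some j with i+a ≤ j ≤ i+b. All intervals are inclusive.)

5

Evaluate at each i in [0,4]:
  i=0: ✓ (witness j=0)
  i=1: ✓ (witness j=4)
  i=2: ✓ (witness j=4)
  i=3: ✓ (witness j=4)
  i=4: ✓ (witness j=4)
Positions where it holds: {0, 1, 2, 3, 4} → 5.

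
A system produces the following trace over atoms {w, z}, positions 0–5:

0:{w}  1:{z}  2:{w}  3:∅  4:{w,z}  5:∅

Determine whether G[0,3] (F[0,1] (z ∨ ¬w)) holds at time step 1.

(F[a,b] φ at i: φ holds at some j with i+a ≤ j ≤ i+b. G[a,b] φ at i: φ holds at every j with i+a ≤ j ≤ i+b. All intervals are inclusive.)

True

Check F[0,1] (z ∨ ¬w) at every j in [1,4]:
  j=1: holds (witness at 1)
  j=2: holds (witness at 3)
  j=3: holds (witness at 3)
  j=4: holds (witness at 4)
All positions satisfy it → formula holds.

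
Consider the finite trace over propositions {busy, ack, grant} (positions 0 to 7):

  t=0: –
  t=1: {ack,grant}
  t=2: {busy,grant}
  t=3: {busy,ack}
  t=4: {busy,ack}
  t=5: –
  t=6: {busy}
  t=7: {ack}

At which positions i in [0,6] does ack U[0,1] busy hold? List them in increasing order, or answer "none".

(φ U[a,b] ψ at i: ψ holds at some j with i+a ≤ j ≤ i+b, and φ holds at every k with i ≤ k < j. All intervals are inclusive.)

1, 2, 3, 4, 6

Evaluate at each i in [0,6]:
  i=0: ✗ (no rhs in [0,1])
  i=1: ✓ (rhs at j=2; lhs holds on [1,1])
  i=2: ✓ (rhs at j=2)
  i=3: ✓ (rhs at j=3)
  i=4: ✓ (rhs at j=4)
  i=5: ✗ (lhs fails at k=5 before rhs at j=6)
  i=6: ✓ (rhs at j=6)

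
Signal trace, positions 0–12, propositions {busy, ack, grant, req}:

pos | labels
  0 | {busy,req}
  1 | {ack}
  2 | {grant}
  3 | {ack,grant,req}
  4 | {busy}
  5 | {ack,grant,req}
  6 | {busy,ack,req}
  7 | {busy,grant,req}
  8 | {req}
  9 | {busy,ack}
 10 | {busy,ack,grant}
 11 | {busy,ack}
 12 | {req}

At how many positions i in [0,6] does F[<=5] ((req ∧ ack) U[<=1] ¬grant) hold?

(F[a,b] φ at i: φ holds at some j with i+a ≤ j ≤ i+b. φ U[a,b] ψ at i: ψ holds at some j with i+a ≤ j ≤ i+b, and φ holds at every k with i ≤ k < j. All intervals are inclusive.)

7

Evaluate at each i in [0,6]:
  i=0: ✓ (witness j=0)
  i=1: ✓ (witness j=1)
  i=2: ✓ (witness j=3)
  i=3: ✓ (witness j=3)
  i=4: ✓ (witness j=4)
  i=5: ✓ (witness j=5)
  i=6: ✓ (witness j=6)
Positions where it holds: {0, 1, 2, 3, 4, 5, 6} → 7.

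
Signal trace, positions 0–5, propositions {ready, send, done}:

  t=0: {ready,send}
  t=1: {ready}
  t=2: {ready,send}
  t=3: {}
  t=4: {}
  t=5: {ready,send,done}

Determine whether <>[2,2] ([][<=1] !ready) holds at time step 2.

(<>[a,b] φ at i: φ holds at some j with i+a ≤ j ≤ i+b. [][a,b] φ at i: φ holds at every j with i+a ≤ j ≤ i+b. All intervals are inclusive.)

False

Check [][<=1] !ready at each j in [4,4]:
  j=4: fails at 5
No position in the window satisfies it → formula fails.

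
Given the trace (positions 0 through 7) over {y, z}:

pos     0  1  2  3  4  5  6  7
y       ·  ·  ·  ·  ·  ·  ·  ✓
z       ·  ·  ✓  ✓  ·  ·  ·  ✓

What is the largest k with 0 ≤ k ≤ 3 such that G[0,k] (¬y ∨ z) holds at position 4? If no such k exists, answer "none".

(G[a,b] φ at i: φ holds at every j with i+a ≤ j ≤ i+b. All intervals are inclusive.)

(¬y ∨ z) must hold from j=4 onward; find where it first fails.
  j=4: holds
  j=5: holds
  j=6: holds
  j=7: holds
Holds through j=7; largest k = 3.

3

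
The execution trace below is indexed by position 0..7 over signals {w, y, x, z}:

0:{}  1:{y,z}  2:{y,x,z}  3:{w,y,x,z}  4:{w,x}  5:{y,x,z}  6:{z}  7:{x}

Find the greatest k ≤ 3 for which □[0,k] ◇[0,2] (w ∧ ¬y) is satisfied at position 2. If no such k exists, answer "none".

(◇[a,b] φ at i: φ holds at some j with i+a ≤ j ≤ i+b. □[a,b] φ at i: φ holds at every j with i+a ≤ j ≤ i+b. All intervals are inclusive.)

◇[0,2] (w ∧ ¬y) must hold from j=2 onward; find where it first fails.
  j=2: holds
  j=3: holds
  j=4: holds
  j=5: fails
Holds on [2,4], so largest k = 2.

2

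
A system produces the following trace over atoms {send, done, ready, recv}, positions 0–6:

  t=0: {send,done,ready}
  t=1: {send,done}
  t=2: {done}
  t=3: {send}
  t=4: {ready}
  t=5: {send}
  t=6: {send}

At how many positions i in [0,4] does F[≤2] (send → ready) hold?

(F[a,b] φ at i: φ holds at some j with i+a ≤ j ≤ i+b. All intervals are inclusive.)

5

Evaluate at each i in [0,4]:
  i=0: ✓ (witness j=0)
  i=1: ✓ (witness j=2)
  i=2: ✓ (witness j=2)
  i=3: ✓ (witness j=4)
  i=4: ✓ (witness j=4)
Positions where it holds: {0, 1, 2, 3, 4} → 5.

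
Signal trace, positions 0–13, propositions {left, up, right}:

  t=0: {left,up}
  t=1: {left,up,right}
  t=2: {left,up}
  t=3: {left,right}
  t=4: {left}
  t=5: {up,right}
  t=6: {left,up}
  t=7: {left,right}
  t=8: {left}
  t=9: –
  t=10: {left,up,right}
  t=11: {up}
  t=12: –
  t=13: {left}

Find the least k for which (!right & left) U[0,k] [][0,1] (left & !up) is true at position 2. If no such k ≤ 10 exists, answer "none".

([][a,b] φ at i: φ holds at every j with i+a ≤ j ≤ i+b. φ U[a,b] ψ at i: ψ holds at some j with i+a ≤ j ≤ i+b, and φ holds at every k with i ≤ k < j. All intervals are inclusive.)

Need earliest j ≥ 2 with [][0,1] (left & !up), and (!right & left) at every k in [2,j-1].
  j=2: rhs fails.
  j=3: rhs holds; lhs holds on [2,2]. k = 1.

1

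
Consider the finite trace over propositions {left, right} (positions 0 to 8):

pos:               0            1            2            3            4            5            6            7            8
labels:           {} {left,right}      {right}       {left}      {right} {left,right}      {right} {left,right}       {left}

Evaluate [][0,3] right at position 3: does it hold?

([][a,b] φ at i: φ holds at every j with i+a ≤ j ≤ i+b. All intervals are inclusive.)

Check right at every j in [3,6]:
  j=3: false
  j=4: true
  j=5: true
  j=6: true
Fails at j=3 → formula fails.

No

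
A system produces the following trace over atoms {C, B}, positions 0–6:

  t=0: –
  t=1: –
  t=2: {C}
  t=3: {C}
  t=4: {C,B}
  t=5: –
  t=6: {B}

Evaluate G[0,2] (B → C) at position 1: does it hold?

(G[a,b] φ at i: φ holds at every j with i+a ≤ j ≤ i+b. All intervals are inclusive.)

Check (B → C) at every j in [1,3]:
  j=1: antecedent false → ✓
  j=2: antecedent false → ✓
  j=3: antecedent false → ✓
All positions satisfy it → formula holds.

True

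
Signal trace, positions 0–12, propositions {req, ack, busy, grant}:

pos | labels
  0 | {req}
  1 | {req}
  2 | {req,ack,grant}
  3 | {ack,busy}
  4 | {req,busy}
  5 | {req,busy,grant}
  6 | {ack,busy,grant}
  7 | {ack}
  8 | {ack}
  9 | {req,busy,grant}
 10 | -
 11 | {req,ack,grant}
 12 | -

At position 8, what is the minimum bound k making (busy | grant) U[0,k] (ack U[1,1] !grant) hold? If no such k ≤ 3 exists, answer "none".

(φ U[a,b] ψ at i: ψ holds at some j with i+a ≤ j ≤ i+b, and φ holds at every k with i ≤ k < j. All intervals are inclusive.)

none

Need earliest j ≥ 8 with (ack U[1,1] !grant), and (busy | grant) at every k in [8,j-1].
  j=8: rhs fails.
  j=9: rhs fails.
  j=10: rhs fails.
  j=11: rhs holds but lhs fails at k=8.
No witness within the range → none.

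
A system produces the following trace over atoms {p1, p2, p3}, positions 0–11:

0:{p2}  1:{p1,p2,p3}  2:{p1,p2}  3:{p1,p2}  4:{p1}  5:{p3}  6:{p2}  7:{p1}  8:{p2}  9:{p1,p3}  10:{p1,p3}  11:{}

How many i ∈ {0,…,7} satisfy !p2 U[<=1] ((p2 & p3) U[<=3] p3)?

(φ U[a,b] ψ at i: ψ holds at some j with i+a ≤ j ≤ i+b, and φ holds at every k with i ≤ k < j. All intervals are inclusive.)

3

Evaluate at each i in [0,7]:
  i=0: ✗ (lhs fails at k=0 before rhs at j=1)
  i=1: ✓ (rhs at j=1)
  i=2: ✗ (no rhs in [2,3])
  i=3: ✗ (no rhs in [3,4])
  i=4: ✓ (rhs at j=5; lhs holds on [4,4])
  i=5: ✓ (rhs at j=5)
  i=6: ✗ (no rhs in [6,7])
  i=7: ✗ (no rhs in [7,8])
Positions where it holds: {1, 4, 5} → 3.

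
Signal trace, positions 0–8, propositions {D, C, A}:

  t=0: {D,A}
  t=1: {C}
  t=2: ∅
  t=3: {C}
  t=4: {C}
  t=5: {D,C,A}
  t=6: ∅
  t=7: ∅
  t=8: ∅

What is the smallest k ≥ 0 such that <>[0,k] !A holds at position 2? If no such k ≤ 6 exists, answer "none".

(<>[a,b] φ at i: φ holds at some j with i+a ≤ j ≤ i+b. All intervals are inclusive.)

0

Scan j = 2,3,… for !A:
  j=2: holds
First hit at j=2, so smallest k = 2-2 = 0.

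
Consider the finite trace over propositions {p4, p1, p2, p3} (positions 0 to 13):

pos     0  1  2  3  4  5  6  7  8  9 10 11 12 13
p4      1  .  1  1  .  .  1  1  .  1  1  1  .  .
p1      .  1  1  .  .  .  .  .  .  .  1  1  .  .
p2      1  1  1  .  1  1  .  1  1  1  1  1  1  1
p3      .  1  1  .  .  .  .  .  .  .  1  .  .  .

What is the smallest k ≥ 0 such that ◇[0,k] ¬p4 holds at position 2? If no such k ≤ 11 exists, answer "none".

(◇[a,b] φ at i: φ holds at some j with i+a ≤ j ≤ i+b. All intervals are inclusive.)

Scan j = 2,3,… for ¬p4:
  j=2: fails
  j=3: fails
  j=4: holds
First hit at j=4, so smallest k = 4-2 = 2.

2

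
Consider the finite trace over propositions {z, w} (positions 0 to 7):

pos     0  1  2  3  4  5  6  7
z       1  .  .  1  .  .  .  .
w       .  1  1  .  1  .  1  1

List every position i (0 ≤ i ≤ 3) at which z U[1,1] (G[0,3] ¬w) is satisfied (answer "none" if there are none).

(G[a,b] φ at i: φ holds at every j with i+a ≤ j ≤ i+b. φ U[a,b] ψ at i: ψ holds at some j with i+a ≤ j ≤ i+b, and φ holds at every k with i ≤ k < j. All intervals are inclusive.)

none

Evaluate at each i in [0,3]:
  i=0: ✗ (no rhs in [1,1])
  i=1: ✗ (no rhs in [2,2])
  i=2: ✗ (no rhs in [3,3])
  i=3: ✗ (no rhs in [4,4])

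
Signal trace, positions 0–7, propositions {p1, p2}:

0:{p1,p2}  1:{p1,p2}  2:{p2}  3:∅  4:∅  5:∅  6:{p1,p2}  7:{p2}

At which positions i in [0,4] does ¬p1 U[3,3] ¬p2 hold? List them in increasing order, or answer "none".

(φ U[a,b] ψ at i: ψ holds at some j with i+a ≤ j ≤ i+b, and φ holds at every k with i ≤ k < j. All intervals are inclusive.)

2

Evaluate at each i in [0,4]:
  i=0: ✗ (lhs fails at k=0 before rhs at j=3)
  i=1: ✗ (lhs fails at k=1 before rhs at j=4)
  i=2: ✓ (rhs at j=5; lhs holds on [2,4])
  i=3: ✗ (no rhs in [6,6])
  i=4: ✗ (no rhs in [7,7])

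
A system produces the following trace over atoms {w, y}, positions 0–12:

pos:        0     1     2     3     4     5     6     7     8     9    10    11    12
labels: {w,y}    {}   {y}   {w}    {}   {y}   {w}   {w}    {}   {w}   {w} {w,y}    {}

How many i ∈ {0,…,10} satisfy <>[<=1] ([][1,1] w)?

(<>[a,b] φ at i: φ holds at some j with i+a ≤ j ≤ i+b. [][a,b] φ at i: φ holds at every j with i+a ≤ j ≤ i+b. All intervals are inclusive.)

Evaluate at each i in [0,10]:
  i=0: ✗ (none in [0,1])
  i=1: ✓ (witness j=2)
  i=2: ✓ (witness j=2)
  i=3: ✗ (none in [3,4])
  i=4: ✓ (witness j=5)
  i=5: ✓ (witness j=5)
  i=6: ✓ (witness j=6)
  i=7: ✓ (witness j=8)
  i=8: ✓ (witness j=8)
  i=9: ✓ (witness j=9)
  i=10: ✓ (witness j=10)
Positions where it holds: {1, 2, 4, 5, 6, 7, 8, 9, 10} → 9.

9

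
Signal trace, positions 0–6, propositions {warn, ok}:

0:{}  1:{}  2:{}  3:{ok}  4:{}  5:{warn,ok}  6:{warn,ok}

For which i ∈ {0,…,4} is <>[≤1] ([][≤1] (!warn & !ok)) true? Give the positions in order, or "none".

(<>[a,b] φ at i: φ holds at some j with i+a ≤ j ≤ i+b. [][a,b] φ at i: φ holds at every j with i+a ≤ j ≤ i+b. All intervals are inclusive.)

Evaluate at each i in [0,4]:
  i=0: ✓ (witness j=0)
  i=1: ✓ (witness j=1)
  i=2: ✗ (none in [2,3])
  i=3: ✗ (none in [3,4])
  i=4: ✗ (none in [4,5])

0, 1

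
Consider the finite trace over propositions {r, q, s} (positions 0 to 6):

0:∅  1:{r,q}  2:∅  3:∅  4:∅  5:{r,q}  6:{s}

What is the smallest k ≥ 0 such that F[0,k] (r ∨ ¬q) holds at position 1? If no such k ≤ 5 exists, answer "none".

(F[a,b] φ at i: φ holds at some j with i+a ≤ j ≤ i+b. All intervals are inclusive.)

Scan j = 1,2,… for (r ∨ ¬q):
  j=1: holds
First hit at j=1, so smallest k = 1-1 = 0.

0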